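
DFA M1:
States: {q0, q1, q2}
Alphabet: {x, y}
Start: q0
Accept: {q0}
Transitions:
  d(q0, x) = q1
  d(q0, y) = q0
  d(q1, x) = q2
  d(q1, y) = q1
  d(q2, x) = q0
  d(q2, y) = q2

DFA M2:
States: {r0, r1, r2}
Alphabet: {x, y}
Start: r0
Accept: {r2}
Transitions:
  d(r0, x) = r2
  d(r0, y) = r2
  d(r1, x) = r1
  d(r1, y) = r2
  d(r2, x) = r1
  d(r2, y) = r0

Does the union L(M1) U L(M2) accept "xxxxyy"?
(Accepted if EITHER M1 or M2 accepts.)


M1: final=q1 accepted=False
M2: final=r0 accepted=False

No, union rejects (neither accepts)


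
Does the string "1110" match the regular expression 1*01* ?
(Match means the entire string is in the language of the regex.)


|string| = 4; first = '1'; last = '0'

Yes, "1110" matches 1*01*


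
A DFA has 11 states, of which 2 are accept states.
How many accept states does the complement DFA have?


Complement swaps accept and non-accept states.
11 - 2 = 9

9


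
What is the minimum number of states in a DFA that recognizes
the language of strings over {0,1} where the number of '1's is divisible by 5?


States track (count of '1') mod 5.
Need 5 states: one per remainder 0..4; accept = remainder 0.

5


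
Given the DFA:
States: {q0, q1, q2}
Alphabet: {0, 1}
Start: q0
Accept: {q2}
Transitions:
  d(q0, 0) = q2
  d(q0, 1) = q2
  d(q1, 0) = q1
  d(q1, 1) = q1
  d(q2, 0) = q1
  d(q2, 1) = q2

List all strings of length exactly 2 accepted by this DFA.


All strings of length 2: 4 total
Accepted: 2

"01", "11"


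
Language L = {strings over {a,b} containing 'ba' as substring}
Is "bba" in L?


'ba' occurs at index 1

Yes, "bba" is in L


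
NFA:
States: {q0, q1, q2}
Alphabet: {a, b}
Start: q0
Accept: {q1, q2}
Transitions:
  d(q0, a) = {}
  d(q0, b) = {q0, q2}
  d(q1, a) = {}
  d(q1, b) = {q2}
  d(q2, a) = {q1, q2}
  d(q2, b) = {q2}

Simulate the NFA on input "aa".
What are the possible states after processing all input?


Start: {q0}
  --a--> {}
  --a--> {}

{} (empty set, no valid transitions)


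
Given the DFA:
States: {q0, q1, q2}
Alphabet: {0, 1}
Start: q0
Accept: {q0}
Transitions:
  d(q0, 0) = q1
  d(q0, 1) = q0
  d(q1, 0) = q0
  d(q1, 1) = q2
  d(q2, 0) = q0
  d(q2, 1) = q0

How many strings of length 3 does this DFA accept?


Enumerating all length-3 strings:
  "000" -> q1 [reject]
  "001" -> q0 [accept]
  "010" -> q0 [accept]
  "011" -> q0 [accept]
  "100" -> q0 [accept]
  "101" -> q2 [reject]
  "110" -> q1 [reject]
  "111" -> q0 [accept]

5 out of 8


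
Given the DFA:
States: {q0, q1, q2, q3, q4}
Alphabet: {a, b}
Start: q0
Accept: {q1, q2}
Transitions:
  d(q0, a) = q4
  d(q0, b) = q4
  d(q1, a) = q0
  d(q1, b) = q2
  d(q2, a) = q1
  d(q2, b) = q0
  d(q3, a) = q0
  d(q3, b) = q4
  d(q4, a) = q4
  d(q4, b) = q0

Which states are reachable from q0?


BFS from q0:
  layer 0: {q0}
  layer 1: {q4}

{q0, q4}


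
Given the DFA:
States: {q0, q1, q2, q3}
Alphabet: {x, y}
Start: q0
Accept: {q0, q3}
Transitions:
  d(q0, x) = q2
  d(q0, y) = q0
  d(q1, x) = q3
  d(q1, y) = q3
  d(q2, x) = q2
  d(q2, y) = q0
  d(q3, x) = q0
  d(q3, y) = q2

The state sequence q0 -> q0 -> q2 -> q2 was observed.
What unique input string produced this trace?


Trace back each transition to find the symbol:
  q0 --[y]--> q0
  q0 --[x]--> q2
  q2 --[x]--> q2

"yxx"


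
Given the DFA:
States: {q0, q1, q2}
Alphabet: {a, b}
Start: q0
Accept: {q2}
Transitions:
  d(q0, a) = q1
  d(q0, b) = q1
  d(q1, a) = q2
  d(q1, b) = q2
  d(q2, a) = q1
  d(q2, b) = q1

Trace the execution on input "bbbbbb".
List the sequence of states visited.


Input: bbbbbb
d(q0, b) = q1
d(q1, b) = q2
d(q2, b) = q1
d(q1, b) = q2
d(q2, b) = q1
d(q1, b) = q2


q0 -> q1 -> q2 -> q1 -> q2 -> q1 -> q2


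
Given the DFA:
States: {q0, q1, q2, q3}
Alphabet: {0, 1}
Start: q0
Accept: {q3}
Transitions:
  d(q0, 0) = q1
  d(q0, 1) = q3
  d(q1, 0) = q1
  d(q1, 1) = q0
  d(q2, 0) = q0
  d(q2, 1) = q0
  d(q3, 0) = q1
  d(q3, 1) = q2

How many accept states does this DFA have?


Accept states listed: {q3}
Counting: q3(1)

1


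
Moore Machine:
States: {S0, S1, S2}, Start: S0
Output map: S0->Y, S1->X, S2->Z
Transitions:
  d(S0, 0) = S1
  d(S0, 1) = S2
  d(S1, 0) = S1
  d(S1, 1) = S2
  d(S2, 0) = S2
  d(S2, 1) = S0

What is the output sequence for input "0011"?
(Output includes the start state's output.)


Start: S0 (output Y)
  --0--> S1 (output X)
  --0--> S1 (output X)
  --1--> S2 (output Z)
  --1--> S0 (output Y)

"YXXZY"


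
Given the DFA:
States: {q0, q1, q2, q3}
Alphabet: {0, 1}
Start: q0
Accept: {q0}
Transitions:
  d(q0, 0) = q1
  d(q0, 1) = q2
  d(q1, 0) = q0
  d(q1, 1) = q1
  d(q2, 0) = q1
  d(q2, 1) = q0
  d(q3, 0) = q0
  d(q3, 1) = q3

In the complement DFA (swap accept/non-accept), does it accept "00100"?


Trace: q0 -> q1 -> q0 -> q2 -> q1 -> q0
Final: q0
Original accept: {q0}
Complement: q0 is in original accept

No, complement rejects (original accepts)


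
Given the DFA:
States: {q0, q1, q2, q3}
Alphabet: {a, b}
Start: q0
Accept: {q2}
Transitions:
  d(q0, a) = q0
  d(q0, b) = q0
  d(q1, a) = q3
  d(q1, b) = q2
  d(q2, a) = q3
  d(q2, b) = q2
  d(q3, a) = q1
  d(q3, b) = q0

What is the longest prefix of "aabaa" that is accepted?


Run the DFA, marking each prefix where the state is accepting:
  "" -> q0 [reject]
  "a" -> q0 [reject]
  "aa" -> q0 [reject]
  "aab" -> q0 [reject]
  "aaba" -> q0 [reject]
  "aabaa" -> q0 [reject]

No prefix is accepted


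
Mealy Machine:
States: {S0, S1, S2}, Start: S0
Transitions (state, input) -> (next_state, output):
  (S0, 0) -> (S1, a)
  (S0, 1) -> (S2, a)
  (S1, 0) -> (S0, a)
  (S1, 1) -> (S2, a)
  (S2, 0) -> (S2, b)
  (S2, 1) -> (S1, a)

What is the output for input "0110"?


Step-by-step:
  (S0, 0) -> (S1, a)
  (S1, 1) -> (S2, a)
  (S2, 1) -> (S1, a)
  (S1, 0) -> (S0, a)

"aaaa"


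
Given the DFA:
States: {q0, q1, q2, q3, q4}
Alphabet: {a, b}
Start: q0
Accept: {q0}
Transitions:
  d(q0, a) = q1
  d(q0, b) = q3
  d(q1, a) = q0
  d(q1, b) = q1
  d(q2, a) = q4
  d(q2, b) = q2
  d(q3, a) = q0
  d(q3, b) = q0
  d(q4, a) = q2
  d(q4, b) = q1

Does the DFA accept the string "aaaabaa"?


Trace: q0 -> q1 -> q0 -> q1 -> q0 -> q3 -> q0 -> q1
Final state: q1
Accept states: {q0}

No, rejected (final state q1 is not an accept state)


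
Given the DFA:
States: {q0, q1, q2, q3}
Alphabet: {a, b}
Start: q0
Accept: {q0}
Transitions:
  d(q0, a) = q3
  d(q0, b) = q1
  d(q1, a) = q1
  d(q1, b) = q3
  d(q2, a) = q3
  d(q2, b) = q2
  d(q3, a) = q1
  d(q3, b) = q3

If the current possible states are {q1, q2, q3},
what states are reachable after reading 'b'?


Apply transition on 'b' from each current state:
  d(q1, b) = q3
  d(q2, b) = q2
  d(q3, b) = q3

{q2, q3}


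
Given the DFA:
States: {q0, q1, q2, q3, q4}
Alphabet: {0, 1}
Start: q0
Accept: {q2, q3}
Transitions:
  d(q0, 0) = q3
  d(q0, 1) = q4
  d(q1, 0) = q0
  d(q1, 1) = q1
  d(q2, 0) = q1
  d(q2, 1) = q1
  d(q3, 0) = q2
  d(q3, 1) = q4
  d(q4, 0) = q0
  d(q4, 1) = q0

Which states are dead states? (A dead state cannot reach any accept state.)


Forward reachability from each state:
  q0 -> reaches accept state q2 (live)
  q1 -> reaches accept state q2 (live)
  q2 -> reaches accept state q2 (live)
  q3 -> reaches accept state q2 (live)
  q4 -> reaches accept state q2 (live)

None (all states can reach an accept state)


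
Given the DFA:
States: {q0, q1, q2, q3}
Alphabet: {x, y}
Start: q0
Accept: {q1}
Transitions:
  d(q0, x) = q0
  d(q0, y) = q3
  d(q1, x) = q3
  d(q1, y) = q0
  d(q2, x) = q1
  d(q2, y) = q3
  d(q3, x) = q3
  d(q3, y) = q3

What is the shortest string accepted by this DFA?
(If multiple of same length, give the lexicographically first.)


BFS by string length (lex-first path to each state shown):
  len 0: q0<-""
  len 1: q0<-"x", q3<-"y"
  len 2: q0<-"xx", q3<-"xy"
  len 3: q0<-"xxx", q3<-"xxy"
  len 4: q0<-"xxxx", q3<-"xxxy"
  len 5: q0<-"xxxxx", q3<-"xxxxy"
  len 6: q0<-"xxxxxx", q3<-"xxxxxy"
  len 7: q0<-"xxxxxxx", q3<-"xxxxxxy"
  len 8: q0<-"xxxxxxxx", q3<-"xxxxxxxy"

No string accepted (empty language)


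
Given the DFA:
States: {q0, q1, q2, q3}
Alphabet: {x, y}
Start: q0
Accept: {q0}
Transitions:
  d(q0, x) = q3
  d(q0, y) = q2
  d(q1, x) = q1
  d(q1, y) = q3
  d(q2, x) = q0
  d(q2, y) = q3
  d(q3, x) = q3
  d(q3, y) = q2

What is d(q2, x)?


Looking up transition d(q2, x)

q0


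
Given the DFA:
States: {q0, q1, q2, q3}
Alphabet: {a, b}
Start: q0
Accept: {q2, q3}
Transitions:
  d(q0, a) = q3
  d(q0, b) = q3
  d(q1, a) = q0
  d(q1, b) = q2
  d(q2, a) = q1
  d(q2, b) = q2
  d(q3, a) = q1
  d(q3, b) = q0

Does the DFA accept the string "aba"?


Trace: q0 -> q3 -> q0 -> q3
Final state: q3
Accept states: {q2, q3}

Yes, accepted (final state q3 is an accept state)


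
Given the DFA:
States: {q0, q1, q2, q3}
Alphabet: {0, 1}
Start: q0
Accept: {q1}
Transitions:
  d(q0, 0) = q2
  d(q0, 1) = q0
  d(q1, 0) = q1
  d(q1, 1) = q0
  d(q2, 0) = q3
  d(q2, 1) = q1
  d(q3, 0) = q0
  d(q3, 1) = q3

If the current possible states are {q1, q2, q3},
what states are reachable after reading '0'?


Apply transition on '0' from each current state:
  d(q1, 0) = q1
  d(q2, 0) = q3
  d(q3, 0) = q0

{q0, q1, q3}


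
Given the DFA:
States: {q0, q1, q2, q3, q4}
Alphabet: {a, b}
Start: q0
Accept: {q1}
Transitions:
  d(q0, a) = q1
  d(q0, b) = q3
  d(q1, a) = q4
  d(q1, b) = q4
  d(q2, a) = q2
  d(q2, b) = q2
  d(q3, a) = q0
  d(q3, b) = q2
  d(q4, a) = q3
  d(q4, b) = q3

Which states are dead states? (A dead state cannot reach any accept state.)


Forward reachability from each state:
  q0 -> reaches accept state q1 (live)
  q1 -> reaches accept state q1 (live)
  q2 -> reaches {q2}, no accept state (dead)
  q3 -> reaches accept state q1 (live)
  q4 -> reaches accept state q1 (live)

{q2}


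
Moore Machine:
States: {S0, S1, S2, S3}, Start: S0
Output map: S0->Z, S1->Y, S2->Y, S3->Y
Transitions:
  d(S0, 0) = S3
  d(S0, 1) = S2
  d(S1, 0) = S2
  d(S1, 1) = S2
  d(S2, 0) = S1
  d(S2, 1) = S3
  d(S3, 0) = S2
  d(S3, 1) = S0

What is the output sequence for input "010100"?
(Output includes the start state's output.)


Start: S0 (output Z)
  --0--> S3 (output Y)
  --1--> S0 (output Z)
  --0--> S3 (output Y)
  --1--> S0 (output Z)
  --0--> S3 (output Y)
  --0--> S2 (output Y)

"ZYZYZYY"


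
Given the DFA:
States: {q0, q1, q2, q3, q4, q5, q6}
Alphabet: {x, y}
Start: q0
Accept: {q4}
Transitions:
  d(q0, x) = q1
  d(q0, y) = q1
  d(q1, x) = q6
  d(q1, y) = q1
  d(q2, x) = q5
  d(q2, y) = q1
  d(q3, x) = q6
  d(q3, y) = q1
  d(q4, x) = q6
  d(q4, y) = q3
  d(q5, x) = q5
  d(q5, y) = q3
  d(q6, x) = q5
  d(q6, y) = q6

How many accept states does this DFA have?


Accept states listed: {q4}
Counting: q4(1)

1


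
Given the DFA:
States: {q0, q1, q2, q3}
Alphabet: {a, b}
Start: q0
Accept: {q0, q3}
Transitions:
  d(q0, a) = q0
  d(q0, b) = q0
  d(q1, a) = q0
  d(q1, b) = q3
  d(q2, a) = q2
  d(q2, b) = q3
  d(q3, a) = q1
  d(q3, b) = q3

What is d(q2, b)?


Looking up transition d(q2, b)

q3


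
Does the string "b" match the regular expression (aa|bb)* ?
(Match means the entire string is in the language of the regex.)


|string| = 1; first = 'b'; last = 'b'

No, "b" does not match (aa|bb)*


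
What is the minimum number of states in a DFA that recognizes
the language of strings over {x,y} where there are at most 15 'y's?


States: count = 0, 1, ..., 15 (all accepting; 16 states), plus a dead state for count > 15.
Total: 16 + 1 = 17.

17


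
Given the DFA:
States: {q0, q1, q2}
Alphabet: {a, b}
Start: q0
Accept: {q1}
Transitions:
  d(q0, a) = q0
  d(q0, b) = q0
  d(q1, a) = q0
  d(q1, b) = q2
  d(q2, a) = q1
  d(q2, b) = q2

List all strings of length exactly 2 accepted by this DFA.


All strings of length 2: 4 total
Accepted: 0

None


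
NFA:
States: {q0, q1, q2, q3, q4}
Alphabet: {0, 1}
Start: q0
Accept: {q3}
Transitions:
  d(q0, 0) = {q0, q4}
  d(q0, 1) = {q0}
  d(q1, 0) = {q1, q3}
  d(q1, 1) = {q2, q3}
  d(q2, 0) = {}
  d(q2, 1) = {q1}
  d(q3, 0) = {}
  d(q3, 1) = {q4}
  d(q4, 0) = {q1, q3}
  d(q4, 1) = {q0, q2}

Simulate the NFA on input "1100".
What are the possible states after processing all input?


Start: {q0}
  --1--> {q0}
  --1--> {q0}
  --0--> {q0, q4}
  --0--> {q0, q1, q3, q4}

{q0, q1, q3, q4}


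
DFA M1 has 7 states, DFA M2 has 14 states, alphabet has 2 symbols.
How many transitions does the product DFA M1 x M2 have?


Product DFA has 7 * 14 = 98 states.
Each has 2 transitions: 98 * 2 = 196

196


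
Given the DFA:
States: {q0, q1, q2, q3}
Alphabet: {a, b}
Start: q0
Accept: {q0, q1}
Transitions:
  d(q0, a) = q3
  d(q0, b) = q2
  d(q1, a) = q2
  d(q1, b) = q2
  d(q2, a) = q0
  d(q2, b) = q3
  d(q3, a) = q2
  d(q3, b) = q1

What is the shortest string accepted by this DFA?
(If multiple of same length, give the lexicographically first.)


BFS by string length (lex-first path to each state shown):
  len 0: q0<-""
Found accept state at length 0.

"" (empty string)


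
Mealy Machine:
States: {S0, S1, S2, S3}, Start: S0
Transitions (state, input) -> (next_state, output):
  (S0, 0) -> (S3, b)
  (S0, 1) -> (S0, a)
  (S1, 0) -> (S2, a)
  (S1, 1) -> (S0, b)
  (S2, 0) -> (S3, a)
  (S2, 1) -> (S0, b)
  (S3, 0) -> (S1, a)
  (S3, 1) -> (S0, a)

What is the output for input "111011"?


Step-by-step:
  (S0, 1) -> (S0, a)
  (S0, 1) -> (S0, a)
  (S0, 1) -> (S0, a)
  (S0, 0) -> (S3, b)
  (S3, 1) -> (S0, a)
  (S0, 1) -> (S0, a)

"aaabaa"


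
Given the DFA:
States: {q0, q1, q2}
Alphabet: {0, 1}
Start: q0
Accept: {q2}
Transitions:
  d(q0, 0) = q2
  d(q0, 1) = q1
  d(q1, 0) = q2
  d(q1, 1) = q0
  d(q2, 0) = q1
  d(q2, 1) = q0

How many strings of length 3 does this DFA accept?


Enumerating all length-3 strings:
  "000" -> q2 [accept]
  "001" -> q0 [reject]
  "010" -> q2 [accept]
  "011" -> q1 [reject]
  "100" -> q1 [reject]
  "101" -> q0 [reject]
  "110" -> q2 [accept]
  "111" -> q1 [reject]

3 out of 8


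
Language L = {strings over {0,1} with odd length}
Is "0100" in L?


length = 4; 4 mod 2 = 0

No, "0100" is not in L


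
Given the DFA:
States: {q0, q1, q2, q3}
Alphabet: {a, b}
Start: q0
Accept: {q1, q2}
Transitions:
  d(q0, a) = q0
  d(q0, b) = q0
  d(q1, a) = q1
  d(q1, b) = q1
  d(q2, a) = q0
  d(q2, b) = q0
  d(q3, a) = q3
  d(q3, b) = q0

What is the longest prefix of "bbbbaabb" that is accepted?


Run the DFA, marking each prefix where the state is accepting:
  "" -> q0 [reject]
  "b" -> q0 [reject]
  "bb" -> q0 [reject]
  "bbb" -> q0 [reject]
  "bbbb" -> q0 [reject]
  "bbbba" -> q0 [reject]
  "bbbbaa" -> q0 [reject]
  "bbbbaab" -> q0 [reject]
  "bbbbaabb" -> q0 [reject]

No prefix is accepted


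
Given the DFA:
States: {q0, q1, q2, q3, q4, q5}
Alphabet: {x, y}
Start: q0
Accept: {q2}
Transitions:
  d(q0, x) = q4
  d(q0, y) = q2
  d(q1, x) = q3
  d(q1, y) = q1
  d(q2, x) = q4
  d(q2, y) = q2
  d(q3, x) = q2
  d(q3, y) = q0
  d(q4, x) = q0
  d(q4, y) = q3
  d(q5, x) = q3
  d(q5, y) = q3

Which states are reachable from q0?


BFS from q0:
  layer 0: {q0}
  layer 1: {q2, q4}
  layer 2: {q3}

{q0, q2, q3, q4}


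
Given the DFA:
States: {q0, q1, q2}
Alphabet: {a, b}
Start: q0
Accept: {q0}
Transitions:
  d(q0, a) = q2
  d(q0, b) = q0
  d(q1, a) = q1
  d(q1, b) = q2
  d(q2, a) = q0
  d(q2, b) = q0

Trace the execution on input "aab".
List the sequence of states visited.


Input: aab
d(q0, a) = q2
d(q2, a) = q0
d(q0, b) = q0


q0 -> q2 -> q0 -> q0


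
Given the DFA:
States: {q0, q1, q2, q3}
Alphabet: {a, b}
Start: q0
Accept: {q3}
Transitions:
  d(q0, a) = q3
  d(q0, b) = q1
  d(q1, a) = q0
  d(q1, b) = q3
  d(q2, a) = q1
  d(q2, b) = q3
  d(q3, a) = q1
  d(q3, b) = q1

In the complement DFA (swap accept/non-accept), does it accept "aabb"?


Trace: q0 -> q3 -> q1 -> q3 -> q1
Final: q1
Original accept: {q3}
Complement: q1 is not in original accept

Yes, complement accepts (original rejects)


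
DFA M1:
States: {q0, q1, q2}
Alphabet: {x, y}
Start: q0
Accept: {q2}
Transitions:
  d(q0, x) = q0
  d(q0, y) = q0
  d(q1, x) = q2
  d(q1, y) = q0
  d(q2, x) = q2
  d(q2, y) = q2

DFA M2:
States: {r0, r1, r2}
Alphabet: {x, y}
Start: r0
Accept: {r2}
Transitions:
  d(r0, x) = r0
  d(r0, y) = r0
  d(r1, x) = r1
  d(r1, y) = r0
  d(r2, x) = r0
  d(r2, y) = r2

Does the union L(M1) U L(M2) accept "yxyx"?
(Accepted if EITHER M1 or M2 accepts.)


M1: final=q0 accepted=False
M2: final=r0 accepted=False

No, union rejects (neither accepts)


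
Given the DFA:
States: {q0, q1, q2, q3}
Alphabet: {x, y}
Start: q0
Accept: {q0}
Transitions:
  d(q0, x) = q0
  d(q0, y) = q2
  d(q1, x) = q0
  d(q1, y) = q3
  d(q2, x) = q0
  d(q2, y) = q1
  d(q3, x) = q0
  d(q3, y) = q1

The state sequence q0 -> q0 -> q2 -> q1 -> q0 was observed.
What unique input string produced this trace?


Trace back each transition to find the symbol:
  q0 --[x]--> q0
  q0 --[y]--> q2
  q2 --[y]--> q1
  q1 --[x]--> q0

"xyyx"


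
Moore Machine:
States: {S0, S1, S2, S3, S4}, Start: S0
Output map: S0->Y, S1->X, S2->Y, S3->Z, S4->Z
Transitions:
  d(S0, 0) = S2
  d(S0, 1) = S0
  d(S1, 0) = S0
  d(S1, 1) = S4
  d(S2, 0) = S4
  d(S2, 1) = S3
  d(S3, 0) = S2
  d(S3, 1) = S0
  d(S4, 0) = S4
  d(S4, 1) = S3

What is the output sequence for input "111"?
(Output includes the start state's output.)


Start: S0 (output Y)
  --1--> S0 (output Y)
  --1--> S0 (output Y)
  --1--> S0 (output Y)

"YYYY"


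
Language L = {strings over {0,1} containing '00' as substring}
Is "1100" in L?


'00' occurs at index 2

Yes, "1100" is in L


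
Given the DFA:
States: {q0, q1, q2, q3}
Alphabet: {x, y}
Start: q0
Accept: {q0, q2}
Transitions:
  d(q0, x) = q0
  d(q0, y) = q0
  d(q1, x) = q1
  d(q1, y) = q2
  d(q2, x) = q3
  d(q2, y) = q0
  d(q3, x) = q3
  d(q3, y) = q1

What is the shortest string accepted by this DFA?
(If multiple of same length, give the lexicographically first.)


BFS by string length (lex-first path to each state shown):
  len 0: q0<-""
Found accept state at length 0.

"" (empty string)


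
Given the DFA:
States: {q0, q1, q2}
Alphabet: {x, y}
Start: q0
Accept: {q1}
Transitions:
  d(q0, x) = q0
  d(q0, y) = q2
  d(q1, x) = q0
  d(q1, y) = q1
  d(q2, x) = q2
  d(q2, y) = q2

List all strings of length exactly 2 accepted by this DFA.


All strings of length 2: 4 total
Accepted: 0

None


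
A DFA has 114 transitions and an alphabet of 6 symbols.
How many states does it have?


Each state has exactly one transition per symbol.
states = transitions / |alphabet| = 114 / 6 = 19

19


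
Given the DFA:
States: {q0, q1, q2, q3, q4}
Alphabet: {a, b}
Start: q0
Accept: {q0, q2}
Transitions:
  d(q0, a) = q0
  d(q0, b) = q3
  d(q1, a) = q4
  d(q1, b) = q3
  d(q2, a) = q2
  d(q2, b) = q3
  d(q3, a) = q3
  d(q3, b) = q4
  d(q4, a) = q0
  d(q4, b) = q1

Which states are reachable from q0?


BFS from q0:
  layer 0: {q0}
  layer 1: {q3}
  layer 2: {q4}
  layer 3: {q1}

{q0, q1, q3, q4}


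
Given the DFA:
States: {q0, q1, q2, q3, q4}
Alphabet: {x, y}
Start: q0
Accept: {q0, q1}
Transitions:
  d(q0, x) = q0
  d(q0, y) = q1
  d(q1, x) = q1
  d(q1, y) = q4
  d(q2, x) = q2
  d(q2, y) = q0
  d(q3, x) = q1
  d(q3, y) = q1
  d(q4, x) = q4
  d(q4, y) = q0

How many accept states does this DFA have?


Accept states listed: {q0, q1}
Counting: q0(1) q1(2)

2


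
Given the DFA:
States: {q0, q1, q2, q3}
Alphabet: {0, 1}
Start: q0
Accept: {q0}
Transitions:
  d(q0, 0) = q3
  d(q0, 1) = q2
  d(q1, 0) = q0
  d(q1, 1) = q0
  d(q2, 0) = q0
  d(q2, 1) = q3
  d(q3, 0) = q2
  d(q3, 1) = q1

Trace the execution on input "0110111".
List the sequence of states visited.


Input: 0110111
d(q0, 0) = q3
d(q3, 1) = q1
d(q1, 1) = q0
d(q0, 0) = q3
d(q3, 1) = q1
d(q1, 1) = q0
d(q0, 1) = q2


q0 -> q3 -> q1 -> q0 -> q3 -> q1 -> q0 -> q2


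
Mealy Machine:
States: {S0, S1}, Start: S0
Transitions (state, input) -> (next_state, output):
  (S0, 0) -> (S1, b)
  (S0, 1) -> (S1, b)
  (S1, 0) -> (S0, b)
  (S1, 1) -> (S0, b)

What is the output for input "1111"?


Step-by-step:
  (S0, 1) -> (S1, b)
  (S1, 1) -> (S0, b)
  (S0, 1) -> (S1, b)
  (S1, 1) -> (S0, b)

"bbbb"


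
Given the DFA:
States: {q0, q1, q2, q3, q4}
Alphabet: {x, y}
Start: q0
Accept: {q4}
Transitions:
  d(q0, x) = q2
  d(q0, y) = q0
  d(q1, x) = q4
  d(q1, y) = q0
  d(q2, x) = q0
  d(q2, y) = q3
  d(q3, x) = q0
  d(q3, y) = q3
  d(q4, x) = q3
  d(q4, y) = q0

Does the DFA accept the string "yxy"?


Trace: q0 -> q0 -> q2 -> q3
Final state: q3
Accept states: {q4}

No, rejected (final state q3 is not an accept state)


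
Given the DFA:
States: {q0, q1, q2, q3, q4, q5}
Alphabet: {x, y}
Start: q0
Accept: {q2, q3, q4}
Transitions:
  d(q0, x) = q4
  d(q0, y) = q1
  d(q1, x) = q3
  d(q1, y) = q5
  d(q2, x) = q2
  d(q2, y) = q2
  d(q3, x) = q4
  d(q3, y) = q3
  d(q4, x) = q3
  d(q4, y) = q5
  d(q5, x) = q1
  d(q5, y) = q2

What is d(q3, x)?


Looking up transition d(q3, x)

q4


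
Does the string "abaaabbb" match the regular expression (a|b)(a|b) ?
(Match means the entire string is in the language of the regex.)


|string| = 8; first = 'a'; last = 'b'

No, "abaaabbb" does not match (a|b)(a|b)


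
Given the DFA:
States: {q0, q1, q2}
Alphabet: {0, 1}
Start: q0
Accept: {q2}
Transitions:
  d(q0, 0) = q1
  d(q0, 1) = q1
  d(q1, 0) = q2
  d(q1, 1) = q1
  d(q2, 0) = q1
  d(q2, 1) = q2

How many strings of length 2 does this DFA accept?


Enumerating all length-2 strings:
  "00" -> q2 [accept]
  "01" -> q1 [reject]
  "10" -> q2 [accept]
  "11" -> q1 [reject]

2 out of 4


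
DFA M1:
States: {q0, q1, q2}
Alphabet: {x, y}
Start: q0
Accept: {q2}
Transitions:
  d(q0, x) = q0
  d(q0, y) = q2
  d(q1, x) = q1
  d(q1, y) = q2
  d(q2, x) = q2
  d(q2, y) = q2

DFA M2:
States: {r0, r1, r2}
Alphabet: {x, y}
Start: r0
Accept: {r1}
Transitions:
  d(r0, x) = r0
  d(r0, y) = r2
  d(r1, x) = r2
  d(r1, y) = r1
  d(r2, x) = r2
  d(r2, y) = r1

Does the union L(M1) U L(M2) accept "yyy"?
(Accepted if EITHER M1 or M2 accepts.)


M1: final=q2 accepted=True
M2: final=r1 accepted=True

Yes, union accepts


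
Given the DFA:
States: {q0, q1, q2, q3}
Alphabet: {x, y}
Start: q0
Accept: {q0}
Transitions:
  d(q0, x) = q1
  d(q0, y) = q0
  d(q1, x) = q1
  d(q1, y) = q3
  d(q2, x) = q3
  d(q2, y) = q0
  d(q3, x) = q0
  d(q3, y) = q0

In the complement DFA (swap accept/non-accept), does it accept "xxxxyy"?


Trace: q0 -> q1 -> q1 -> q1 -> q1 -> q3 -> q0
Final: q0
Original accept: {q0}
Complement: q0 is in original accept

No, complement rejects (original accepts)


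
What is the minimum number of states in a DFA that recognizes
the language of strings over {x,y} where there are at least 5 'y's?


States: count = 0, 1, ..., 4, and a final '>= 5' state.
Total: 5 + 1 = 6. Accept = '>= 5' state.

6


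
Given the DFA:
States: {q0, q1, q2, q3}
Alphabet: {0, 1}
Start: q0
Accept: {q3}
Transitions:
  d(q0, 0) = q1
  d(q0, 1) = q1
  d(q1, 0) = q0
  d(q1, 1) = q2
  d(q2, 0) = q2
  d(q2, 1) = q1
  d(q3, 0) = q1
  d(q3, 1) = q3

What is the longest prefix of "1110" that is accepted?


Run the DFA, marking each prefix where the state is accepting:
  "" -> q0 [reject]
  "1" -> q1 [reject]
  "11" -> q2 [reject]
  "111" -> q1 [reject]
  "1110" -> q0 [reject]

No prefix is accepted


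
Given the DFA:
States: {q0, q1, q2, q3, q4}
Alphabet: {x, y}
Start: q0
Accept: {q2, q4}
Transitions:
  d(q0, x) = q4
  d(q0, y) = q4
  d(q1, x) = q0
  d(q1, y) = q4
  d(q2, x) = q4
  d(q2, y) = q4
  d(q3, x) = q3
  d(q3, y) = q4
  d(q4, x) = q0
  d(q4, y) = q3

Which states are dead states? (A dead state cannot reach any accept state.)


Forward reachability from each state:
  q0 -> reaches accept state q4 (live)
  q1 -> reaches accept state q4 (live)
  q2 -> reaches accept state q2 (live)
  q3 -> reaches accept state q4 (live)
  q4 -> reaches accept state q4 (live)

None (all states can reach an accept state)


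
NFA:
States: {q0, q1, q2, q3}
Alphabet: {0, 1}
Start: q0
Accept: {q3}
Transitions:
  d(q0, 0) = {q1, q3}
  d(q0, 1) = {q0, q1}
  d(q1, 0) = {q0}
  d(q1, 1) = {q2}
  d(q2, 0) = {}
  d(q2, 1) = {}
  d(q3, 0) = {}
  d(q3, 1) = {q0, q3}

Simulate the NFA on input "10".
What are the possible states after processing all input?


Start: {q0}
  --1--> {q0, q1}
  --0--> {q0, q1, q3}

{q0, q1, q3}


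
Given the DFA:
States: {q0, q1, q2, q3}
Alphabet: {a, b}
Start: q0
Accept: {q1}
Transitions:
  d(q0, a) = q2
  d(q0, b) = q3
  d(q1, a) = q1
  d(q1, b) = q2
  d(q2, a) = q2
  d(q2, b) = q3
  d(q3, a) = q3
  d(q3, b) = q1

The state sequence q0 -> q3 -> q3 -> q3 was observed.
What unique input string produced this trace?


Trace back each transition to find the symbol:
  q0 --[b]--> q3
  q3 --[a]--> q3
  q3 --[a]--> q3

"baa"


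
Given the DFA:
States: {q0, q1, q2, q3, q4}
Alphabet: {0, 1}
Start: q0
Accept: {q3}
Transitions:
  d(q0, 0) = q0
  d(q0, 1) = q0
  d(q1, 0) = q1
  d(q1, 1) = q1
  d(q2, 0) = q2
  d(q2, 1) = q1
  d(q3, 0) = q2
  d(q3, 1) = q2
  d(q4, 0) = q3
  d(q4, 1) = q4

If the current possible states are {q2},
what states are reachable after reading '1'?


Apply transition on '1' from each current state:
  d(q2, 1) = q1

{q1}


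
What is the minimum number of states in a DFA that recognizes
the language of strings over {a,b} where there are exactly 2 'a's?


States: count = 0, 1, ..., 2 (that's 3 states), plus a dead state for count > 2.
Total: 3 + 1 = 4. Accept = count-2 state.

4


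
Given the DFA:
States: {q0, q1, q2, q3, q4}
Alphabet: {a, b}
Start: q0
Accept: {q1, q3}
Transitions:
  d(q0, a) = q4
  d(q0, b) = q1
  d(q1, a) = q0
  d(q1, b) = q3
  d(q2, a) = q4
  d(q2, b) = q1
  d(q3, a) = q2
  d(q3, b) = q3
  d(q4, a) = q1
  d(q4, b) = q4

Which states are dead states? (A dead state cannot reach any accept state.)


Forward reachability from each state:
  q0 -> reaches accept state q1 (live)
  q1 -> reaches accept state q1 (live)
  q2 -> reaches accept state q1 (live)
  q3 -> reaches accept state q1 (live)
  q4 -> reaches accept state q1 (live)

None (all states can reach an accept state)


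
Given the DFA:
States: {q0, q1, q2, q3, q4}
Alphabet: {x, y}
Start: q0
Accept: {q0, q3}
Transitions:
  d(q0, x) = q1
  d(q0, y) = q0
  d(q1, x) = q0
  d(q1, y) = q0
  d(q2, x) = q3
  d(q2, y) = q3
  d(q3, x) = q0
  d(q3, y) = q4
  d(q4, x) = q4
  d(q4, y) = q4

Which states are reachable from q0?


BFS from q0:
  layer 0: {q0}
  layer 1: {q1}

{q0, q1}


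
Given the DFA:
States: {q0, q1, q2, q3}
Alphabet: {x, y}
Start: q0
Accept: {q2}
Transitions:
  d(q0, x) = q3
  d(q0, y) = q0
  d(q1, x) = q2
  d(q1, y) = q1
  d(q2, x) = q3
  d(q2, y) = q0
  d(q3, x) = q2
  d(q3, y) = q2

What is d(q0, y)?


Looking up transition d(q0, y)

q0


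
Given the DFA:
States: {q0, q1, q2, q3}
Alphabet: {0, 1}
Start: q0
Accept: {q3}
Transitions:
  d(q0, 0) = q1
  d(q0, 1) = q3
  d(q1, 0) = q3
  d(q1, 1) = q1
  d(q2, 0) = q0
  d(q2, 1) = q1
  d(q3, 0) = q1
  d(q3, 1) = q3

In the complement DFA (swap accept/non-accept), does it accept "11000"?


Trace: q0 -> q3 -> q3 -> q1 -> q3 -> q1
Final: q1
Original accept: {q3}
Complement: q1 is not in original accept

Yes, complement accepts (original rejects)


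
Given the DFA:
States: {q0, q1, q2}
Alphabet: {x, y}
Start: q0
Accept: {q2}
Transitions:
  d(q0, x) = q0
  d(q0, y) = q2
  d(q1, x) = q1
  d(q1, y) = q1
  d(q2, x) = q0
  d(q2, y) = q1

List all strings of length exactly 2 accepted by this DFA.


All strings of length 2: 4 total
Accepted: 1

"xy"


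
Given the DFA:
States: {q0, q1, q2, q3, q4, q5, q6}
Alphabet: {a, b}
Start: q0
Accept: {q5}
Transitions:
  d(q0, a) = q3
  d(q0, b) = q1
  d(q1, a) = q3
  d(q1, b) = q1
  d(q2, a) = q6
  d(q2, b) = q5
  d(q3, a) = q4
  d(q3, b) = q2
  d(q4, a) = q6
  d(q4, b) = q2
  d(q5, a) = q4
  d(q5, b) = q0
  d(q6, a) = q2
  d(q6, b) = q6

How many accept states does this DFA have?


Accept states listed: {q5}
Counting: q5(1)

1


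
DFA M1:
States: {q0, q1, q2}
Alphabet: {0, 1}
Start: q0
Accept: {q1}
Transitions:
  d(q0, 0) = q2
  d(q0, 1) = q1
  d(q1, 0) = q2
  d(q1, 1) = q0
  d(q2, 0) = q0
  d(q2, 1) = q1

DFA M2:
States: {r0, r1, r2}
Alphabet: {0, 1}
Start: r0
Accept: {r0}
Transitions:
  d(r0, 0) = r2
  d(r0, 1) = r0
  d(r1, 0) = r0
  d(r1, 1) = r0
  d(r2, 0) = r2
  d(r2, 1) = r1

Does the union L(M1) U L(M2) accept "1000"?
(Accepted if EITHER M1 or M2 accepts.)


M1: final=q2 accepted=False
M2: final=r2 accepted=False

No, union rejects (neither accepts)


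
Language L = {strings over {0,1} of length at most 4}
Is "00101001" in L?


length = 8

No, "00101001" is not in L


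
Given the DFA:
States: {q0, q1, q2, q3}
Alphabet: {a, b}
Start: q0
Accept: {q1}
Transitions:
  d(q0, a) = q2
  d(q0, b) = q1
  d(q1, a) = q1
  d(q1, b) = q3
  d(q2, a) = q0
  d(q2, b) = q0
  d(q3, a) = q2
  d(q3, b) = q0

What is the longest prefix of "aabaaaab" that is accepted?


Run the DFA, marking each prefix where the state is accepting:
  "" -> q0 [reject]
  "a" -> q2 [reject]
  "aa" -> q0 [reject]
  "aab" -> q1 [accept]
  "aaba" -> q1 [accept]
  "aabaa" -> q1 [accept]
  "aabaaa" -> q1 [accept]
  "aabaaaa" -> q1 [accept]
  "aabaaaab" -> q3 [reject]

"aabaaaa"


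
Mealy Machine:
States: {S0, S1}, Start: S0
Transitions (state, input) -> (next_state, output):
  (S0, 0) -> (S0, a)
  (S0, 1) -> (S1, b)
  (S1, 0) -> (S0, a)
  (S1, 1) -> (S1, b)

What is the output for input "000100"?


Step-by-step:
  (S0, 0) -> (S0, a)
  (S0, 0) -> (S0, a)
  (S0, 0) -> (S0, a)
  (S0, 1) -> (S1, b)
  (S1, 0) -> (S0, a)
  (S0, 0) -> (S0, a)

"aaabaa"


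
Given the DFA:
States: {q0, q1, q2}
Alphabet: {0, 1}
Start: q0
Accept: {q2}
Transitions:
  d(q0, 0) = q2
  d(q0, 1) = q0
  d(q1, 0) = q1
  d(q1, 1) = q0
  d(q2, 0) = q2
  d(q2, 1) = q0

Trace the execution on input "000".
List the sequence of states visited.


Input: 000
d(q0, 0) = q2
d(q2, 0) = q2
d(q2, 0) = q2


q0 -> q2 -> q2 -> q2


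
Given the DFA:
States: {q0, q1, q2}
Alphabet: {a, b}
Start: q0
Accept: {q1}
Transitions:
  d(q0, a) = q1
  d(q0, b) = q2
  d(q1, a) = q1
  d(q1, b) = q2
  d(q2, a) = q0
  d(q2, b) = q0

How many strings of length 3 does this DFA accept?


Enumerating all length-3 strings:
  "aaa" -> q1 [accept]
  "aab" -> q2 [reject]
  "aba" -> q0 [reject]
  "abb" -> q0 [reject]
  "baa" -> q1 [accept]
  "bab" -> q2 [reject]
  "bba" -> q1 [accept]
  "bbb" -> q2 [reject]

3 out of 8


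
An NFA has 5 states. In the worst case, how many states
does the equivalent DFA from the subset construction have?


Subset construction: one DFA state per subset of NFA states.
2^5 = 32

32


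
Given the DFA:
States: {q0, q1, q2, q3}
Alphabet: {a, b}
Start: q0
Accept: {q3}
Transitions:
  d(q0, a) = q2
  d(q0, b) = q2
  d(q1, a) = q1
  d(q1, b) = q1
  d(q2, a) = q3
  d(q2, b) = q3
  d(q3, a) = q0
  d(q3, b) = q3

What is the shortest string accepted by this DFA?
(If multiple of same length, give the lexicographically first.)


BFS by string length (lex-first path to each state shown):
  len 0: q0<-""
  len 1: q2<-"a"
  len 2: q3<-"aa"
Found accept state at length 2.

"aa"


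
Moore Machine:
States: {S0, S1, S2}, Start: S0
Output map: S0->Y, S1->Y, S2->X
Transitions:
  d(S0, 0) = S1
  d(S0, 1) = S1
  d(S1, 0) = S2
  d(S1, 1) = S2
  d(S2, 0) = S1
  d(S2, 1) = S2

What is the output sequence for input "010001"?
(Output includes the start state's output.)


Start: S0 (output Y)
  --0--> S1 (output Y)
  --1--> S2 (output X)
  --0--> S1 (output Y)
  --0--> S2 (output X)
  --0--> S1 (output Y)
  --1--> S2 (output X)

"YYXYXYX"


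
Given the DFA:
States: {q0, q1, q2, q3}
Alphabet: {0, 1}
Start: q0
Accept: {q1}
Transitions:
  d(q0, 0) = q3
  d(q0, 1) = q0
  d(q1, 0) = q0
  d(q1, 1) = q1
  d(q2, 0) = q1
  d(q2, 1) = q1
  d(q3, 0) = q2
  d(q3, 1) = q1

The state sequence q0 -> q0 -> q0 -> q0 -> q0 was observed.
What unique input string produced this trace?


Trace back each transition to find the symbol:
  q0 --[1]--> q0
  q0 --[1]--> q0
  q0 --[1]--> q0
  q0 --[1]--> q0

"1111"


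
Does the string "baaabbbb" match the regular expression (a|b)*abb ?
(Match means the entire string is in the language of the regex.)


|string| = 8; first = 'b'; last = 'b'

No, "baaabbbb" does not match (a|b)*abb


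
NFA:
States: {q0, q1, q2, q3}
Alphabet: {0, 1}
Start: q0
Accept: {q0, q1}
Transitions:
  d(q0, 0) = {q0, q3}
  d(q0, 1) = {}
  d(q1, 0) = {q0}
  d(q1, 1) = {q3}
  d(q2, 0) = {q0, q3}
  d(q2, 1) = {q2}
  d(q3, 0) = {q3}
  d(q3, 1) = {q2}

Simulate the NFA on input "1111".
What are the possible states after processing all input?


Start: {q0}
  --1--> {}
  --1--> {}
  --1--> {}
  --1--> {}

{} (empty set, no valid transitions)


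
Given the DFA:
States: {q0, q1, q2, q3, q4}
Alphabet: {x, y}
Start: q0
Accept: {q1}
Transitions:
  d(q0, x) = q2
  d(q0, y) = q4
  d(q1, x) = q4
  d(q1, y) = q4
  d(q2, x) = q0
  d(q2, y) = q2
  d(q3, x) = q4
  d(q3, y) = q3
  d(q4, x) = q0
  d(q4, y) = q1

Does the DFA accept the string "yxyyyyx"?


Trace: q0 -> q4 -> q0 -> q4 -> q1 -> q4 -> q1 -> q4
Final state: q4
Accept states: {q1}

No, rejected (final state q4 is not an accept state)


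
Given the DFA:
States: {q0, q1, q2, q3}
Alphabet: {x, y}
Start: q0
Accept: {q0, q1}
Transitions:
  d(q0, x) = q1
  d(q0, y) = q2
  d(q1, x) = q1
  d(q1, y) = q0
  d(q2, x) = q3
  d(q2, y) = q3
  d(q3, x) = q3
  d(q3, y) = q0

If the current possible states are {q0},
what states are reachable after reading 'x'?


Apply transition on 'x' from each current state:
  d(q0, x) = q1

{q1}


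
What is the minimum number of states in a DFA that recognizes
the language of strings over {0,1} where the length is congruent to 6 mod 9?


States track (length) mod 9.
Need 9 states: one per remainder 0..8; accept = remainder 6.

9


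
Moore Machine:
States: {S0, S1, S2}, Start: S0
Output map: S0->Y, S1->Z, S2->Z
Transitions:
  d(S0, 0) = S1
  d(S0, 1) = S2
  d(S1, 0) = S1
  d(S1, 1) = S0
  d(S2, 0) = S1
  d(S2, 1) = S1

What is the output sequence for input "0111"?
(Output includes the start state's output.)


Start: S0 (output Y)
  --0--> S1 (output Z)
  --1--> S0 (output Y)
  --1--> S2 (output Z)
  --1--> S1 (output Z)

"YZYZZ"


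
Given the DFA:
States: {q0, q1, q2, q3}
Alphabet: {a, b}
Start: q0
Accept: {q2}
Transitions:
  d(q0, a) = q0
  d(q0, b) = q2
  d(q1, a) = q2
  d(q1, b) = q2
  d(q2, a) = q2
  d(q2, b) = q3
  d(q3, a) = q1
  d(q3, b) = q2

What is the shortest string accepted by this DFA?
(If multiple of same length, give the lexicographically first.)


BFS by string length (lex-first path to each state shown):
  len 0: q0<-""
  len 1: q0<-"a", q2<-"b"
Found accept state at length 1.

"b"


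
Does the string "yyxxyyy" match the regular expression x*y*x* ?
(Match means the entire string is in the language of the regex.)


|string| = 7; first = 'y'; last = 'y'

No, "yyxxyyy" does not match x*y*x*


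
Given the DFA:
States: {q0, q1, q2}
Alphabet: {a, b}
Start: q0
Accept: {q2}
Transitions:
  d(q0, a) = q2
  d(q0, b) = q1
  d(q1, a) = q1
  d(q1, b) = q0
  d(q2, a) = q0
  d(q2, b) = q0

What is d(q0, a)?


Looking up transition d(q0, a)

q2


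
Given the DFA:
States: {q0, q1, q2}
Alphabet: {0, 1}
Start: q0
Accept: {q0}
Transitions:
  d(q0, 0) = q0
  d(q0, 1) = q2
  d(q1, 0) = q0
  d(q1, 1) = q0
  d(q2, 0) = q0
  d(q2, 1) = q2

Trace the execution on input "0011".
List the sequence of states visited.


Input: 0011
d(q0, 0) = q0
d(q0, 0) = q0
d(q0, 1) = q2
d(q2, 1) = q2


q0 -> q0 -> q0 -> q2 -> q2


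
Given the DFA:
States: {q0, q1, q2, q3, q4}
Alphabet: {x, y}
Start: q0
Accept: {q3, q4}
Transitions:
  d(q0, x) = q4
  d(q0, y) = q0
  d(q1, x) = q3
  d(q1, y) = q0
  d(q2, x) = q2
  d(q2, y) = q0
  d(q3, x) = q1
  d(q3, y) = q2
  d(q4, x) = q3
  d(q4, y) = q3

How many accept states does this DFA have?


Accept states listed: {q3, q4}
Counting: q3(1) q4(2)

2


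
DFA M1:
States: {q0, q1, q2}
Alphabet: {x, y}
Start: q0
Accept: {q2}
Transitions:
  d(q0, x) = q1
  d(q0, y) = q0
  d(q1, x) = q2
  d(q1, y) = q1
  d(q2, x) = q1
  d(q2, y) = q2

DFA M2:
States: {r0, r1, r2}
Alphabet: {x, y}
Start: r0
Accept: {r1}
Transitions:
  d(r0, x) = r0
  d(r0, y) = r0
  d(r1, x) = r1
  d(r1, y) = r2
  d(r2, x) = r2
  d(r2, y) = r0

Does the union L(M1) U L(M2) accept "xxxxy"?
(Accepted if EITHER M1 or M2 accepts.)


M1: final=q2 accepted=True
M2: final=r0 accepted=False

Yes, union accepts


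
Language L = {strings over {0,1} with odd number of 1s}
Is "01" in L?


count('1') = 1; 1 mod 2 = 1

Yes, "01" is in L


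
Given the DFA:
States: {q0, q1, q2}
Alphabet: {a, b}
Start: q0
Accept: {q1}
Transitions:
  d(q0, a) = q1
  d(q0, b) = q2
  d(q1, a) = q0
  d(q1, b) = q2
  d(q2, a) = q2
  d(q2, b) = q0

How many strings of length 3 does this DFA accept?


Enumerating all length-3 strings:
  "aaa" -> q1 [accept]
  "aab" -> q2 [reject]
  "aba" -> q2 [reject]
  "abb" -> q0 [reject]
  "baa" -> q2 [reject]
  "bab" -> q0 [reject]
  "bba" -> q1 [accept]
  "bbb" -> q2 [reject]

2 out of 8


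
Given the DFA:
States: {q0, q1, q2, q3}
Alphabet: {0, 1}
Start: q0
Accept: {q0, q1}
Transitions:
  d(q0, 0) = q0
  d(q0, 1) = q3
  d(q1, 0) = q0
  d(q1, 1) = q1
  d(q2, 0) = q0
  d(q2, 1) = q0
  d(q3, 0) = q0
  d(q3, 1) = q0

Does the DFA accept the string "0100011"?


Trace: q0 -> q0 -> q3 -> q0 -> q0 -> q0 -> q3 -> q0
Final state: q0
Accept states: {q0, q1}

Yes, accepted (final state q0 is an accept state)


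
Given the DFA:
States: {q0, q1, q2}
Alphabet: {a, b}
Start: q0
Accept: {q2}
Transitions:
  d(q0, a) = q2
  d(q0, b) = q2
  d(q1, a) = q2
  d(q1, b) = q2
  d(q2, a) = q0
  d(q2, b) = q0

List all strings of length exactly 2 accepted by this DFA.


All strings of length 2: 4 total
Accepted: 0

None


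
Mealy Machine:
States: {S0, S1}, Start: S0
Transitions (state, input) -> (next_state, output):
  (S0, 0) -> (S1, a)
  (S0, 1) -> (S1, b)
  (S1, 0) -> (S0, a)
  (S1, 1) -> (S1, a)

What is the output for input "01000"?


Step-by-step:
  (S0, 0) -> (S1, a)
  (S1, 1) -> (S1, a)
  (S1, 0) -> (S0, a)
  (S0, 0) -> (S1, a)
  (S1, 0) -> (S0, a)

"aaaaa"


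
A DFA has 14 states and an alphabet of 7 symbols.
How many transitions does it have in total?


Each state has exactly one transition per symbol.
14 * 7 = 98

98


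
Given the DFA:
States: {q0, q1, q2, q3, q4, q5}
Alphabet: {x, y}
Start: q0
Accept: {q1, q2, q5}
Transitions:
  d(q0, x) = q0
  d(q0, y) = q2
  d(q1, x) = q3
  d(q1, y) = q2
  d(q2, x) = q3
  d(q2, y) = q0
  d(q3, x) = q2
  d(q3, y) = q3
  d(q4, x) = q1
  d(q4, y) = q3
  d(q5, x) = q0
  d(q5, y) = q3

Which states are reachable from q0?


BFS from q0:
  layer 0: {q0}
  layer 1: {q2}
  layer 2: {q3}

{q0, q2, q3}


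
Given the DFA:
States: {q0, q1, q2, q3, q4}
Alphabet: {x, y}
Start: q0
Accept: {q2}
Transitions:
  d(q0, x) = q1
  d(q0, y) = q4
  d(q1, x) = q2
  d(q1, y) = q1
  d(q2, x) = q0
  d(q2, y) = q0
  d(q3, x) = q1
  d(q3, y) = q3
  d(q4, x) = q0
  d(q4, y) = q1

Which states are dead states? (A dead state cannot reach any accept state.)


Forward reachability from each state:
  q0 -> reaches accept state q2 (live)
  q1 -> reaches accept state q2 (live)
  q2 -> reaches accept state q2 (live)
  q3 -> reaches accept state q2 (live)
  q4 -> reaches accept state q2 (live)

None (all states can reach an accept state)


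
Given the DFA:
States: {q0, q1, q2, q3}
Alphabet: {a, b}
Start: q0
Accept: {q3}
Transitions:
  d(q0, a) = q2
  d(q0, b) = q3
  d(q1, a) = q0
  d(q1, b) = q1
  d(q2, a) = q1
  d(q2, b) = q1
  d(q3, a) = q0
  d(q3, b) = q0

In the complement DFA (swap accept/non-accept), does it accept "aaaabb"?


Trace: q0 -> q2 -> q1 -> q0 -> q2 -> q1 -> q1
Final: q1
Original accept: {q3}
Complement: q1 is not in original accept

Yes, complement accepts (original rejects)


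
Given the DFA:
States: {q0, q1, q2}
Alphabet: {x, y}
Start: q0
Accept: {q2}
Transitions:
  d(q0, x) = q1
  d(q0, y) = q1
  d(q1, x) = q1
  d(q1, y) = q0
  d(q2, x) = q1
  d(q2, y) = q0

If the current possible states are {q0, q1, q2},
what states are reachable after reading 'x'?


Apply transition on 'x' from each current state:
  d(q0, x) = q1
  d(q1, x) = q1
  d(q2, x) = q1

{q1}


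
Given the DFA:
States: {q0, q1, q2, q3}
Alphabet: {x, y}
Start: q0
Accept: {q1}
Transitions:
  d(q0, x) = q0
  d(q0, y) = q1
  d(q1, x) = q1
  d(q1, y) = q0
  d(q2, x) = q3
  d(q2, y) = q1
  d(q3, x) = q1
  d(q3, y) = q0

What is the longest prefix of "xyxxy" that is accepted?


Run the DFA, marking each prefix where the state is accepting:
  "" -> q0 [reject]
  "x" -> q0 [reject]
  "xy" -> q1 [accept]
  "xyx" -> q1 [accept]
  "xyxx" -> q1 [accept]
  "xyxxy" -> q0 [reject]

"xyxx"
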